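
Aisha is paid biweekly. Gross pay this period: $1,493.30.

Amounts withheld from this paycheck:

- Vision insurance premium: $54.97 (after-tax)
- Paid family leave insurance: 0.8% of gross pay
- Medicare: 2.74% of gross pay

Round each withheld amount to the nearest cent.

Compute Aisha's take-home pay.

Medicare: $1,493.30 × 0.0274 = $40.92
Paid family leave insurance: $1,493.30 × 0.008 = $11.95
Vision insurance premium: $54.97
Total deductions = $40.92 + $11.95 + $54.97 = $107.84
Net pay = $1,493.30 − $107.84 = $1,385.46

$1,385.46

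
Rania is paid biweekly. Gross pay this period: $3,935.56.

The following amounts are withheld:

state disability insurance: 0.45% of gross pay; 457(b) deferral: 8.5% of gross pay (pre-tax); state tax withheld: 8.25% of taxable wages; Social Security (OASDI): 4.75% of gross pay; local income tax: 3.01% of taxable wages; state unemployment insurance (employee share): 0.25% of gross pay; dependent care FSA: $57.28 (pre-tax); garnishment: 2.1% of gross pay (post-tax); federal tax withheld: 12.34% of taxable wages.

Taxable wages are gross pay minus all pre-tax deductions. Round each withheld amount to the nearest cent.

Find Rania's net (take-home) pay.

$2,410.29

457(b) deferral: $3,935.56 × 0.085 = $334.52
Dependent care FSA: $57.28
Pre-tax total = $334.52 + $57.28 = $391.80
Taxable wages = $3,935.56 − $391.80 = $3,543.76
Federal tax withheld: $3,543.76 × 0.1234 = $437.30
Local income tax: $3,543.76 × 0.0301 = $106.67
State tax withheld: $3,543.76 × 0.0825 = $292.36
Social Security (OASDI): $3,935.56 × 0.0475 = $186.94
State unemployment insurance (employee share): $3,935.56 × 0.0025 = $9.84
State disability insurance: $3,935.56 × 0.0045 = $17.71
Garnishment: $3,935.56 × 0.021 = $82.65
Total deductions = $334.52 + $57.28 + $437.30 + $106.67 + $292.36 + $186.94 + $9.84 + $17.71 + $82.65 = $1,525.27
Net pay = $3,935.56 − $1,525.27 = $2,410.29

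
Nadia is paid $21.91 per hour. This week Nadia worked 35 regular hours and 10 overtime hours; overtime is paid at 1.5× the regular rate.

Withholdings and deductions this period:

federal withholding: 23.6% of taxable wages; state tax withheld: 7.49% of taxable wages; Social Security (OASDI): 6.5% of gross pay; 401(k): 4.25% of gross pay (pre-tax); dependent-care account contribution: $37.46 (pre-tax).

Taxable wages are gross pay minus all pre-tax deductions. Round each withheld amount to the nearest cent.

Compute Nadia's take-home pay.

Regular pay: 35 × $21.91 = $766.85
Overtime pay: 10 × $21.91 × 1.5 = $328.65
Gross pay = $766.85 + $328.65 = $1,095.50
Dependent-care account contribution: $37.46
401(k): $1,095.50 × 0.0425 = $46.56
Pre-tax total = $37.46 + $46.56 = $84.02
Taxable wages = $1,095.50 − $84.02 = $1,011.48
State tax withheld: $1,011.48 × 0.0749 = $75.76
Federal withholding: $1,011.48 × 0.236 = $238.71
Social Security (OASDI): $1,095.50 × 0.065 = $71.21
Total deductions = $37.46 + $46.56 + $75.76 + $238.71 + $71.21 = $469.70
Net pay = $1,095.50 − $469.70 = $625.80

$625.80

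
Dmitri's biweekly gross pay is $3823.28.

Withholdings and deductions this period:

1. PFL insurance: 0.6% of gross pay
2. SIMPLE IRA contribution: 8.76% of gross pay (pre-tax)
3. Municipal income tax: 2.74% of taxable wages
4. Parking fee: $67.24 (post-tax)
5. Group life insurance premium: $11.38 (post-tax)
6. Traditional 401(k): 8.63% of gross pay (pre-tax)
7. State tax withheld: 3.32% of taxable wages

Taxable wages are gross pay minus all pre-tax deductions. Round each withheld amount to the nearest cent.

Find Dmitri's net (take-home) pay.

Traditional 401(k): $3823.28 × 0.0863 = $329.95
SIMPLE IRA contribution: $3823.28 × 0.0876 = $334.92
Pre-tax total = $329.95 + $334.92 = $664.87
Taxable wages = $3823.28 − $664.87 = $3158.41
Municipal income tax: $3158.41 × 0.0274 = $86.54
State tax withheld: $3158.41 × 0.0332 = $104.86
PFL insurance: $3823.28 × 0.006 = $22.94
Group life insurance premium: $11.38
Parking fee: $67.24
Total deductions = $329.95 + $334.92 + $86.54 + $104.86 + $22.94 + $11.38 + $67.24 = $957.83
Net pay = $3823.28 − $957.83 = $2865.45

$2865.45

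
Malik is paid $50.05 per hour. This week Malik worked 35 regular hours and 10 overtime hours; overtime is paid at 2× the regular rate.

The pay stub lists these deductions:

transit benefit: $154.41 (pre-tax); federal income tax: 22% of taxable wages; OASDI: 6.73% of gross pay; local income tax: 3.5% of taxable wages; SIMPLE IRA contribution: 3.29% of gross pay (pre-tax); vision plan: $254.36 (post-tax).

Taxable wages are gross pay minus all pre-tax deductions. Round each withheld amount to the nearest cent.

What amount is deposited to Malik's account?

$1,428.67

Regular pay: 35 × $50.05 = $1,751.75
Overtime pay: 10 × $50.05 × 2 = $1,001.00
Gross pay = $1,751.75 + $1,001.00 = $2,752.75
SIMPLE IRA contribution: $2,752.75 × 0.0329 = $90.57
Transit benefit: $154.41
Pre-tax total = $90.57 + $154.41 = $244.98
Taxable wages = $2,752.75 − $244.98 = $2,507.77
Federal income tax: $2,507.77 × 0.22 = $551.71
Local income tax: $2,507.77 × 0.035 = $87.77
OASDI: $2,752.75 × 0.0673 = $185.26
Vision plan: $254.36
Total deductions = $90.57 + $154.41 + $551.71 + $87.77 + $185.26 + $254.36 = $1,324.08
Net pay = $2,752.75 − $1,324.08 = $1,428.67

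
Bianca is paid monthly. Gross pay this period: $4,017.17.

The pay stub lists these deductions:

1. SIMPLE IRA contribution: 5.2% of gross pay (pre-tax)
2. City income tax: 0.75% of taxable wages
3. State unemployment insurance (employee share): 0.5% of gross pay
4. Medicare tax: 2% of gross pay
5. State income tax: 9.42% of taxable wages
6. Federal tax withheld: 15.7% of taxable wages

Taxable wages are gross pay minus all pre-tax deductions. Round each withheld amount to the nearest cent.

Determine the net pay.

$2,722.65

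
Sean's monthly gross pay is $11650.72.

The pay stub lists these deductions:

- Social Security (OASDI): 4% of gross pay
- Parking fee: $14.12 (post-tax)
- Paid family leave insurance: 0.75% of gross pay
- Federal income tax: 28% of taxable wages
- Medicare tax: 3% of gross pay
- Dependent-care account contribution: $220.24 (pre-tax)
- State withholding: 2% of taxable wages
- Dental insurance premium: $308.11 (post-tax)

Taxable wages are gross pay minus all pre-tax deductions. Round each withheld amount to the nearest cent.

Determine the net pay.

Dependent-care account contribution: $220.24
Taxable wages = $11650.72 − $220.24 = $11430.48
Federal income tax: $11430.48 × 0.28 = $3200.53
State withholding: $11430.48 × 0.02 = $228.61
Paid family leave insurance: $11650.72 × 0.0075 = $87.38
Social Security (OASDI): $11650.72 × 0.04 = $466.03
Medicare tax: $11650.72 × 0.03 = $349.52
Dental insurance premium: $308.11
Parking fee: $14.12
Total deductions = $220.24 + $3200.53 + $228.61 + $87.38 + $466.03 + $349.52 + $308.11 + $14.12 = $4874.54
Net pay = $11650.72 − $4874.54 = $6776.18

$6776.18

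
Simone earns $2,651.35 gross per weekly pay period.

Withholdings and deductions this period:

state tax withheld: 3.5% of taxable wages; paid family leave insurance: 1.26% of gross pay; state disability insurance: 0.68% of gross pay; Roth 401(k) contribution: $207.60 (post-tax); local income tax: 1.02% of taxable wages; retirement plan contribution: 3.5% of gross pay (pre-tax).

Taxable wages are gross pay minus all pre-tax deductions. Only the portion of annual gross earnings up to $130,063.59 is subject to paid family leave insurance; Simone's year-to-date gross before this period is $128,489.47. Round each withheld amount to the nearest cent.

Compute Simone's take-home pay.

$2,197.44

Retirement plan contribution: $2,651.35 × 0.035 = $92.80
Taxable wages = $2,651.35 − $92.80 = $2,558.55
State tax withheld: $2,558.55 × 0.035 = $89.55
Local income tax: $2,558.55 × 0.0102 = $26.10
State disability insurance: $2,651.35 × 0.0068 = $18.03
Paid family leave insurance: only $130,063.59 − $128,489.47 = $1,574.12 of this check is subject → $1,574.12 × 0.0126 = $19.83
Roth 401(k) contribution: $207.60
Total deductions = $92.80 + $89.55 + $26.10 + $18.03 + $19.83 + $207.60 = $453.91
Net pay = $2,651.35 − $453.91 = $2,197.44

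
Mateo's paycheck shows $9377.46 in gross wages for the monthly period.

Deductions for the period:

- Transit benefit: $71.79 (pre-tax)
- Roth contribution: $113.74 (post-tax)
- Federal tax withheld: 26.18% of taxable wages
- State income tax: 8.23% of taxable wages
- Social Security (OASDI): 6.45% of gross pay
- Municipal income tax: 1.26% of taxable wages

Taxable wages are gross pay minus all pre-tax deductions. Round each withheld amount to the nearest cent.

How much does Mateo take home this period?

$5267.75

Transit benefit: $71.79
Taxable wages = $9377.46 − $71.79 = $9305.67
Municipal income tax: $9305.67 × 0.0126 = $117.25
Federal tax withheld: $9305.67 × 0.2618 = $2436.22
State income tax: $9305.67 × 0.0823 = $765.86
Social Security (OASDI): $9377.46 × 0.0645 = $604.85
Roth contribution: $113.74
Total deductions = $71.79 + $117.25 + $2436.22 + $765.86 + $604.85 + $113.74 = $4109.71
Net pay = $9377.46 − $4109.71 = $5267.75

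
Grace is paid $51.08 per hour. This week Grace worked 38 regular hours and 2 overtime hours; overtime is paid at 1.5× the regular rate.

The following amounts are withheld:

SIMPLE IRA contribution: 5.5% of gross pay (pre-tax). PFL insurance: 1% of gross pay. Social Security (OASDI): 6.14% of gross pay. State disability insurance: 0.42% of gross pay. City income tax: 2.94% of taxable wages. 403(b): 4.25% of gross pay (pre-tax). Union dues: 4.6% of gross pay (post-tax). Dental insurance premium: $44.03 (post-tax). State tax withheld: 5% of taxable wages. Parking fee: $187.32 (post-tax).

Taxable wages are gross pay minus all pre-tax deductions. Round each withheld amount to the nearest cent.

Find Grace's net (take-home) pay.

$1,253.99

Regular pay: 38 × $51.08 = $1,941.04
Overtime pay: 2 × $51.08 × 1.5 = $153.24
Gross pay = $1,941.04 + $153.24 = $2,094.28
403(b): $2,094.28 × 0.0425 = $89.01
SIMPLE IRA contribution: $2,094.28 × 0.055 = $115.19
Pre-tax total = $89.01 + $115.19 = $204.20
Taxable wages = $2,094.28 − $204.20 = $1,890.08
City income tax: $1,890.08 × 0.0294 = $55.57
State tax withheld: $1,890.08 × 0.05 = $94.50
Social Security (OASDI): $2,094.28 × 0.0614 = $128.59
State disability insurance: $2,094.28 × 0.0042 = $8.80
PFL insurance: $2,094.28 × 0.01 = $20.94
Parking fee: $187.32
Dental insurance premium: $44.03
Union dues: $2,094.28 × 0.046 = $96.34
Total deductions = $89.01 + $115.19 + $55.57 + $94.50 + $128.59 + $8.80 + $20.94 + $187.32 + $44.03 + $96.34 = $840.29
Net pay = $2,094.28 − $840.29 = $1,253.99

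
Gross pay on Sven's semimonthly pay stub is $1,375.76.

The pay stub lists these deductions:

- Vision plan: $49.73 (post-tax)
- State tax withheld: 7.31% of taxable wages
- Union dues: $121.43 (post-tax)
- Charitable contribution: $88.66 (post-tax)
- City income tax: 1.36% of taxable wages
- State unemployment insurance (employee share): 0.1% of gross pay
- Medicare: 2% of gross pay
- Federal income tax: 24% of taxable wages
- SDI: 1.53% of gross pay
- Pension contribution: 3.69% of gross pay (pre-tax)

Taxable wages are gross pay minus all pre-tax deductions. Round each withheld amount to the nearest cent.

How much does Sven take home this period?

$582.34

Pension contribution: $1,375.76 × 0.0369 = $50.77
Taxable wages = $1,375.76 − $50.77 = $1,324.99
Federal income tax: $1,324.99 × 0.24 = $318.00
City income tax: $1,324.99 × 0.0136 = $18.02
State tax withheld: $1,324.99 × 0.0731 = $96.86
SDI: $1,375.76 × 0.0153 = $21.05
Medicare: $1,375.76 × 0.02 = $27.52
State unemployment insurance (employee share): $1,375.76 × 0.001 = $1.38
Charitable contribution: $88.66
Vision plan: $49.73
Union dues: $121.43
Total deductions = $50.77 + $318.00 + $18.02 + $96.86 + $21.05 + $27.52 + $1.38 + $88.66 + $49.73 + $121.43 = $793.42
Net pay = $1,375.76 − $793.42 = $582.34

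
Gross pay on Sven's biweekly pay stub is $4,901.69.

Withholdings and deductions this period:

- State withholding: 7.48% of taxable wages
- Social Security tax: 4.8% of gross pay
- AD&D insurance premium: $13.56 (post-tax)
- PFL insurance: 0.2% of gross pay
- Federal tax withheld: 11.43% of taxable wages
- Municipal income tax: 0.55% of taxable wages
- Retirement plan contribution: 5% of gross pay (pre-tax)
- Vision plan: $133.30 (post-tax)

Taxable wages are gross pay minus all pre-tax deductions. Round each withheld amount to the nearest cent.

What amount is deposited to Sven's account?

$3,358.50

Retirement plan contribution: $4,901.69 × 0.05 = $245.08
Taxable wages = $4,901.69 − $245.08 = $4,656.61
Federal tax withheld: $4,656.61 × 0.1143 = $532.25
State withholding: $4,656.61 × 0.0748 = $348.31
Municipal income tax: $4,656.61 × 0.0055 = $25.61
Social Security tax: $4,901.69 × 0.048 = $235.28
PFL insurance: $4,901.69 × 0.002 = $9.80
AD&D insurance premium: $13.56
Vision plan: $133.30
Total deductions = $245.08 + $532.25 + $348.31 + $25.61 + $235.28 + $9.80 + $13.56 + $133.30 = $1,543.19
Net pay = $4,901.69 − $1,543.19 = $3,358.50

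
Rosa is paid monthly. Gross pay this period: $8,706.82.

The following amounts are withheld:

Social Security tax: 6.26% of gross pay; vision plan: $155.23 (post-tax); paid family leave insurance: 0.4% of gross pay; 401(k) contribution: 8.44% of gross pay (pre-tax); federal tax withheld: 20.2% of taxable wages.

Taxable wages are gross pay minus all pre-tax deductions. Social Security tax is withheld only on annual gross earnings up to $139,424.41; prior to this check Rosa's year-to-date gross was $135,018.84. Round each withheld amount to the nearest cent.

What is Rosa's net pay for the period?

$5,895.77

401(k) contribution: $8,706.82 × 0.0844 = $734.86
Taxable wages = $8,706.82 − $734.86 = $7,971.96
Federal tax withheld: $7,971.96 × 0.202 = $1,610.34
Social Security tax: only $139,424.41 − $135,018.84 = $4,405.57 of this check is subject → $4,405.57 × 0.0626 = $275.79
Paid family leave insurance: $8,706.82 × 0.004 = $34.83
Vision plan: $155.23
Total deductions = $734.86 + $1,610.34 + $275.79 + $34.83 + $155.23 = $2,811.05
Net pay = $8,706.82 − $2,811.05 = $5,895.77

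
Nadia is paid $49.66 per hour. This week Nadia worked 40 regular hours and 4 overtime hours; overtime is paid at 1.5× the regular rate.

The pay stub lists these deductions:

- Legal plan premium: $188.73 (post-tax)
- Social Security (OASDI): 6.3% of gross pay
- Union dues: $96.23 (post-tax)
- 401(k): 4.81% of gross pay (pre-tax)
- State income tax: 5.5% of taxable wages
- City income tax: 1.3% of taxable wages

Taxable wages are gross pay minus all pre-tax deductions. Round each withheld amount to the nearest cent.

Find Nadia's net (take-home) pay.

$1,597.74

Regular pay: 40 × $49.66 = $1,986.40
Overtime pay: 4 × $49.66 × 1.5 = $297.96
Gross pay = $1,986.40 + $297.96 = $2,284.36
401(k): $2,284.36 × 0.0481 = $109.88
Taxable wages = $2,284.36 − $109.88 = $2,174.48
City income tax: $2,174.48 × 0.013 = $28.27
State income tax: $2,174.48 × 0.055 = $119.60
Social Security (OASDI): $2,284.36 × 0.063 = $143.91
Legal plan premium: $188.73
Union dues: $96.23
Total deductions = $109.88 + $28.27 + $119.60 + $143.91 + $188.73 + $96.23 = $686.62
Net pay = $2,284.36 − $686.62 = $1,597.74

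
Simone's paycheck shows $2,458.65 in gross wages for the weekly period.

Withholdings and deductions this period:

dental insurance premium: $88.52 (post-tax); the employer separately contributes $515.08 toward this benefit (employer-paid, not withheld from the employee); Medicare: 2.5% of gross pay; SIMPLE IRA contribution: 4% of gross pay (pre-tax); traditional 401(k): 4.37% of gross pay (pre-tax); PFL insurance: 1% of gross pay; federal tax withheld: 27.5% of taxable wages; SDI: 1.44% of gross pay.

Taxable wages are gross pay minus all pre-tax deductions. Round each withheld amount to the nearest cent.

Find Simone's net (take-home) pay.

$1,423.34

Traditional 401(k): $2,458.65 × 0.0437 = $107.44
SIMPLE IRA contribution: $2,458.65 × 0.04 = $98.35
Pre-tax total = $107.44 + $98.35 = $205.79
Taxable wages = $2,458.65 − $205.79 = $2,252.86
Federal tax withheld: $2,252.86 × 0.275 = $619.54
PFL insurance: $2,458.65 × 0.01 = $24.59
SDI: $2,458.65 × 0.0144 = $35.40
Medicare: $2,458.65 × 0.025 = $61.47
Dental insurance premium: $88.52
(Employer's $515.08 toward dental insurance premium is not withheld from the employee.)
Total deductions = $107.44 + $98.35 + $619.54 + $24.59 + $35.40 + $61.47 + $88.52 = $1,035.31
Net pay = $2,458.65 − $1,035.31 = $1,423.34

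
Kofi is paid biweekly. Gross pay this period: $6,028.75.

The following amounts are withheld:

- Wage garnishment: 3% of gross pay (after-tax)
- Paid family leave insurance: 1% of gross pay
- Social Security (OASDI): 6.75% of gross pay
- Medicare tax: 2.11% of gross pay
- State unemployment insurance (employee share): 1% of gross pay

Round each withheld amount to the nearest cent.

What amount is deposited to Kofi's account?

$5,193.16

State unemployment insurance (employee share): $6,028.75 × 0.01 = $60.29
Social Security (OASDI): $6,028.75 × 0.0675 = $406.94
Medicare tax: $6,028.75 × 0.0211 = $127.21
Paid family leave insurance: $6,028.75 × 0.01 = $60.29
Wage garnishment: $6,028.75 × 0.03 = $180.86
Total deductions = $60.29 + $406.94 + $127.21 + $60.29 + $180.86 = $835.59
Net pay = $6,028.75 − $835.59 = $5,193.16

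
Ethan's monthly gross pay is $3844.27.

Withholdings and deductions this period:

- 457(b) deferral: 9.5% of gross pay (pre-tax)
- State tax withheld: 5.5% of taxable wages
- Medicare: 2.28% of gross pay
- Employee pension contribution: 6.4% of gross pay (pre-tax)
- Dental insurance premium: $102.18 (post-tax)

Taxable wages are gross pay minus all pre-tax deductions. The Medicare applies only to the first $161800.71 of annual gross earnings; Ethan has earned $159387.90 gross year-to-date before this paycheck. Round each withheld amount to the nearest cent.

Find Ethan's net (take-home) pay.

$2898.02

Employee pension contribution: $3844.27 × 0.064 = $246.03
457(b) deferral: $3844.27 × 0.095 = $365.21
Pre-tax total = $246.03 + $365.21 = $611.24
Taxable wages = $3844.27 − $611.24 = $3233.03
State tax withheld: $3233.03 × 0.055 = $177.82
Medicare: only $161800.71 − $159387.90 = $2412.81 of this check is subject → $2412.81 × 0.0228 = $55.01
Dental insurance premium: $102.18
Total deductions = $246.03 + $365.21 + $177.82 + $55.01 + $102.18 = $946.25
Net pay = $3844.27 − $946.25 = $2898.02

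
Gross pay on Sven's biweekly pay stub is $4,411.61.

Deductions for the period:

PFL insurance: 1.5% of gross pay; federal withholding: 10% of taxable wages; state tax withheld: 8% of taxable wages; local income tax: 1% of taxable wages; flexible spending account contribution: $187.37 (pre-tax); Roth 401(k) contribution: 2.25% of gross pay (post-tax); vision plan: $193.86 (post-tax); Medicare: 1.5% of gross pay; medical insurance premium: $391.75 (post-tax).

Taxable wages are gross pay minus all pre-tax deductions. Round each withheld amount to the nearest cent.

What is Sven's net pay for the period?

$2,604.43

Flexible spending account contribution: $187.37
Taxable wages = $4,411.61 − $187.37 = $4,224.24
State tax withheld: $4,224.24 × 0.08 = $337.94
Local income tax: $4,224.24 × 0.01 = $42.24
Federal withholding: $4,224.24 × 0.1 = $422.42
Medicare: $4,411.61 × 0.015 = $66.17
PFL insurance: $4,411.61 × 0.015 = $66.17
Vision plan: $193.86
Roth 401(k) contribution: $4,411.61 × 0.0225 = $99.26
Medical insurance premium: $391.75
Total deductions = $187.37 + $337.94 + $42.24 + $422.42 + $66.17 + $66.17 + $193.86 + $99.26 + $391.75 = $1,807.18
Net pay = $4,411.61 − $1,807.18 = $2,604.43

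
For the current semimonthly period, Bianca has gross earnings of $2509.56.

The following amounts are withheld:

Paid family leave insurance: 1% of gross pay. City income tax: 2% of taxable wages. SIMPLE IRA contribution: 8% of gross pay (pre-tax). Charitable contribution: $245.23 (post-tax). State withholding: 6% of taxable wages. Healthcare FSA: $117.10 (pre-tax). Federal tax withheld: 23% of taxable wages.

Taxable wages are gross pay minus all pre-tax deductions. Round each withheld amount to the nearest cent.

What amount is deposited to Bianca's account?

$1241.95

Healthcare FSA: $117.10
SIMPLE IRA contribution: $2509.56 × 0.08 = $200.76
Pre-tax total = $117.10 + $200.76 = $317.86
Taxable wages = $2509.56 − $317.86 = $2191.70
State withholding: $2191.70 × 0.06 = $131.50
Federal tax withheld: $2191.70 × 0.23 = $504.09
City income tax: $2191.70 × 0.02 = $43.83
Paid family leave insurance: $2509.56 × 0.01 = $25.10
Charitable contribution: $245.23
Total deductions = $117.10 + $200.76 + $131.50 + $504.09 + $43.83 + $25.10 + $245.23 = $1267.61
Net pay = $2509.56 − $1267.61 = $1241.95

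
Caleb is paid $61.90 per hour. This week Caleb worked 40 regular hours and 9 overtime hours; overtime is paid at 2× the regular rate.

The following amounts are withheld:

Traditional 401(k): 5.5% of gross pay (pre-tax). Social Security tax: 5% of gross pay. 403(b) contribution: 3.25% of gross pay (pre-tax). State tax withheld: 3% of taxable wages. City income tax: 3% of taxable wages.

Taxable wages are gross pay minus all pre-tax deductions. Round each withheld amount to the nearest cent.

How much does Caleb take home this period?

Regular pay: 40 × $61.90 = $2,476.00
Overtime pay: 9 × $61.90 × 2 = $1,114.20
Gross pay = $2,476.00 + $1,114.20 = $3,590.20
403(b) contribution: $3,590.20 × 0.0325 = $116.68
Traditional 401(k): $3,590.20 × 0.055 = $197.46
Pre-tax total = $116.68 + $197.46 = $314.14
Taxable wages = $3,590.20 − $314.14 = $3,276.06
City income tax: $3,276.06 × 0.03 = $98.28
State tax withheld: $3,276.06 × 0.03 = $98.28
Social Security tax: $3,590.20 × 0.05 = $179.51
Total deductions = $116.68 + $197.46 + $98.28 + $98.28 + $179.51 = $690.21
Net pay = $3,590.20 − $690.21 = $2,899.99

$2,899.99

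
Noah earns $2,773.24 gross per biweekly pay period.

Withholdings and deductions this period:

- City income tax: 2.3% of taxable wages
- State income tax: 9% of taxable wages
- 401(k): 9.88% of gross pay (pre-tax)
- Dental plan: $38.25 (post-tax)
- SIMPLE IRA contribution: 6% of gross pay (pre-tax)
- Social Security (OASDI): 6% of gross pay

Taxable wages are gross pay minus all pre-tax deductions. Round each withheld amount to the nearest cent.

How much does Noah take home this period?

SIMPLE IRA contribution: $2,773.24 × 0.06 = $166.39
401(k): $2,773.24 × 0.0988 = $274.00
Pre-tax total = $166.39 + $274.00 = $440.39
Taxable wages = $2,773.24 − $440.39 = $2,332.85
City income tax: $2,332.85 × 0.023 = $53.66
State income tax: $2,332.85 × 0.09 = $209.96
Social Security (OASDI): $2,773.24 × 0.06 = $166.39
Dental plan: $38.25
Total deductions = $166.39 + $274.00 + $53.66 + $209.96 + $166.39 + $38.25 = $908.65
Net pay = $2,773.24 − $908.65 = $1,864.59

$1,864.59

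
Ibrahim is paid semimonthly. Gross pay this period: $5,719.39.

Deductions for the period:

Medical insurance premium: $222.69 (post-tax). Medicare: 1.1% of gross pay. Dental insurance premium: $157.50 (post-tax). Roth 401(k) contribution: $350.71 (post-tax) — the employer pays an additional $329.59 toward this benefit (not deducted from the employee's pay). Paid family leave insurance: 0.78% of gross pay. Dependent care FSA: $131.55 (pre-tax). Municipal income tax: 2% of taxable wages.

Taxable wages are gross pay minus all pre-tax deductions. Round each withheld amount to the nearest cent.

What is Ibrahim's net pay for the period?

$4,637.66

Dependent care FSA: $131.55
Taxable wages = $5,719.39 − $131.55 = $5,587.84
Municipal income tax: $5,587.84 × 0.02 = $111.76
Paid family leave insurance: $5,719.39 × 0.0078 = $44.61
Medicare: $5,719.39 × 0.011 = $62.91
Dental insurance premium: $157.50
Medical insurance premium: $222.69
Roth 401(k) contribution: $350.71
(Employer's $329.59 toward Roth 401(k) contribution is not withheld from the employee.)
Total deductions = $131.55 + $111.76 + $44.61 + $62.91 + $157.50 + $222.69 + $350.71 = $1,081.73
Net pay = $5,719.39 − $1,081.73 = $4,637.66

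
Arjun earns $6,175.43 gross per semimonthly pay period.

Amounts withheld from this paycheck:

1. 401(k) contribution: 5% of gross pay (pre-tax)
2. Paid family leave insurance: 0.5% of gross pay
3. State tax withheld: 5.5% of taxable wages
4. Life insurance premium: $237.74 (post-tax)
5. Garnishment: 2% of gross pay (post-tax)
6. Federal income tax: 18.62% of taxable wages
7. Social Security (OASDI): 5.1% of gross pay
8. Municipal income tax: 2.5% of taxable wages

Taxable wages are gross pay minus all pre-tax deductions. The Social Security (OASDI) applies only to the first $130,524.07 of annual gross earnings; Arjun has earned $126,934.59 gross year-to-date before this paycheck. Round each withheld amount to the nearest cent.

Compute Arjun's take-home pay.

401(k) contribution: $6,175.43 × 0.05 = $308.77
Taxable wages = $6,175.43 − $308.77 = $5,866.66
State tax withheld: $5,866.66 × 0.055 = $322.67
Municipal income tax: $5,866.66 × 0.025 = $146.67
Federal income tax: $5,866.66 × 0.1862 = $1,092.37
Social Security (OASDI): only $130,524.07 − $126,934.59 = $3,589.48 of this check is subject → $3,589.48 × 0.051 = $183.06
Paid family leave insurance: $6,175.43 × 0.005 = $30.88
Life insurance premium: $237.74
Garnishment: $6,175.43 × 0.02 = $123.51
Total deductions = $308.77 + $322.67 + $146.67 + $1,092.37 + $183.06 + $30.88 + $237.74 + $123.51 = $2,445.67
Net pay = $6,175.43 − $2,445.67 = $3,729.76

$3,729.76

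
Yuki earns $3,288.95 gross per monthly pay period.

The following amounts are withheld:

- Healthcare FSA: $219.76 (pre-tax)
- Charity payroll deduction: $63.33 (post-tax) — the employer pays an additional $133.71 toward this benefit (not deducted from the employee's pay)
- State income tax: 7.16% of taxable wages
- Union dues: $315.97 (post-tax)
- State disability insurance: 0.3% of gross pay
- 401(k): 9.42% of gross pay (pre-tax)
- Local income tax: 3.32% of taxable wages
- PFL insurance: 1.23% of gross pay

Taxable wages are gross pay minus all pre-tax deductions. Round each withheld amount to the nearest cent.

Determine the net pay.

Healthcare FSA: $219.76
401(k): $3,288.95 × 0.0942 = $309.82
Pre-tax total = $219.76 + $309.82 = $529.58
Taxable wages = $3,288.95 − $529.58 = $2,759.37
Local income tax: $2,759.37 × 0.0332 = $91.61
State income tax: $2,759.37 × 0.0716 = $197.57
State disability insurance: $3,288.95 × 0.003 = $9.87
PFL insurance: $3,288.95 × 0.0123 = $40.45
Union dues: $315.97
Charity payroll deduction: $63.33
(Employer's $133.71 toward charity payroll deduction is not withheld from the employee.)
Total deductions = $219.76 + $309.82 + $91.61 + $197.57 + $9.87 + $40.45 + $315.97 + $63.33 = $1,248.38
Net pay = $3,288.95 − $1,248.38 = $2,040.57

$2,040.57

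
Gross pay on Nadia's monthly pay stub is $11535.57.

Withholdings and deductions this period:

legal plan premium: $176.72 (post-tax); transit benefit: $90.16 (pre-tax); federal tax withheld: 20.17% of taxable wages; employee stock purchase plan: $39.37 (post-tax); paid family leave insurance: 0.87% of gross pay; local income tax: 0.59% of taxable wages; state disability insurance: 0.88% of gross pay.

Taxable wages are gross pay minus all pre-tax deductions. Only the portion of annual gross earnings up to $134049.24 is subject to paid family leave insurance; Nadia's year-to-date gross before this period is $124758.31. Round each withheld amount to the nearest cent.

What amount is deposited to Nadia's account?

Transit benefit: $90.16
Taxable wages = $11535.57 − $90.16 = $11445.41
Local income tax: $11445.41 × 0.0059 = $67.53
Federal tax withheld: $11445.41 × 0.2017 = $2308.54
Paid family leave insurance: only $134049.24 − $124758.31 = $9290.93 of this check is subject → $9290.93 × 0.0087 = $80.83
State disability insurance: $11535.57 × 0.0088 = $101.51
Legal plan premium: $176.72
Employee stock purchase plan: $39.37
Total deductions = $90.16 + $67.53 + $2308.54 + $80.83 + $101.51 + $176.72 + $39.37 = $2864.66
Net pay = $11535.57 − $2864.66 = $8670.91

$8670.91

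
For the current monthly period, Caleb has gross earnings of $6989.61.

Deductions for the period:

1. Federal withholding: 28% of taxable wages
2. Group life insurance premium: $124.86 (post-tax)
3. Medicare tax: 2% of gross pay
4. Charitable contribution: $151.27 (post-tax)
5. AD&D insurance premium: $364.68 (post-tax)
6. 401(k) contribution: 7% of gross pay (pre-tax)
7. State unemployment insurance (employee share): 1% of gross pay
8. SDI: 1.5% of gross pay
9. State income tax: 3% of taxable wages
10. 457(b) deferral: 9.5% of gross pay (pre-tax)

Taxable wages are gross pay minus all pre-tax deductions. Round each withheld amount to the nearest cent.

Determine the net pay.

401(k) contribution: $6989.61 × 0.07 = $489.27
457(b) deferral: $6989.61 × 0.095 = $664.01
Pre-tax total = $489.27 + $664.01 = $1153.28
Taxable wages = $6989.61 − $1153.28 = $5836.33
Federal withholding: $5836.33 × 0.28 = $1634.17
State income tax: $5836.33 × 0.03 = $175.09
Medicare tax: $6989.61 × 0.02 = $139.79
State unemployment insurance (employee share): $6989.61 × 0.01 = $69.90
SDI: $6989.61 × 0.015 = $104.84
Group life insurance premium: $124.86
Charitable contribution: $151.27
AD&D insurance premium: $364.68
Total deductions = $489.27 + $664.01 + $1634.17 + $175.09 + $139.79 + $69.90 + $104.84 + $124.86 + $151.27 + $364.68 = $3917.88
Net pay = $6989.61 − $3917.88 = $3071.73

$3071.73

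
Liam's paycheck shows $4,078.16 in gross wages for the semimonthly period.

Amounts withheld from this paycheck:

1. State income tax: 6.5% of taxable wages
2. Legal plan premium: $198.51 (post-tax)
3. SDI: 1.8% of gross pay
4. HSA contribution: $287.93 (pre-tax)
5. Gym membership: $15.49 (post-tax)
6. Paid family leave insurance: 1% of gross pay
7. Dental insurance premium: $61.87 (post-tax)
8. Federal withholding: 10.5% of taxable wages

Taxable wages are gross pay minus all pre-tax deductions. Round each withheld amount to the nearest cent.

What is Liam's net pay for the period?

HSA contribution: $287.93
Taxable wages = $4,078.16 − $287.93 = $3,790.23
Federal withholding: $3,790.23 × 0.105 = $397.97
State income tax: $3,790.23 × 0.065 = $246.36
Paid family leave insurance: $4,078.16 × 0.01 = $40.78
SDI: $4,078.16 × 0.018 = $73.41
Legal plan premium: $198.51
Gym membership: $15.49
Dental insurance premium: $61.87
Total deductions = $287.93 + $397.97 + $246.36 + $40.78 + $73.41 + $198.51 + $15.49 + $61.87 = $1,322.32
Net pay = $4,078.16 − $1,322.32 = $2,755.84

$2,755.84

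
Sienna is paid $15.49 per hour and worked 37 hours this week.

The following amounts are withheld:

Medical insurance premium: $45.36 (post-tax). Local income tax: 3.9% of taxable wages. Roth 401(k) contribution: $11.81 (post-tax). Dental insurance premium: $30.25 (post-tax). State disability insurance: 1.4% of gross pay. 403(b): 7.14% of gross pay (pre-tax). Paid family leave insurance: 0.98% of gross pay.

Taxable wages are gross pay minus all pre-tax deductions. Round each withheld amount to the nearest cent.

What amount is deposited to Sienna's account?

Gross pay: 37 × $15.49 = $573.13
403(b): $573.13 × 0.0714 = $40.92
Taxable wages = $573.13 − $40.92 = $532.21
Local income tax: $532.21 × 0.039 = $20.76
State disability insurance: $573.13 × 0.014 = $8.02
Paid family leave insurance: $573.13 × 0.0098 = $5.62
Dental insurance premium: $30.25
Medical insurance premium: $45.36
Roth 401(k) contribution: $11.81
Total deductions = $40.92 + $20.76 + $8.02 + $5.62 + $30.25 + $45.36 + $11.81 = $162.74
Net pay = $573.13 − $162.74 = $410.39

$410.39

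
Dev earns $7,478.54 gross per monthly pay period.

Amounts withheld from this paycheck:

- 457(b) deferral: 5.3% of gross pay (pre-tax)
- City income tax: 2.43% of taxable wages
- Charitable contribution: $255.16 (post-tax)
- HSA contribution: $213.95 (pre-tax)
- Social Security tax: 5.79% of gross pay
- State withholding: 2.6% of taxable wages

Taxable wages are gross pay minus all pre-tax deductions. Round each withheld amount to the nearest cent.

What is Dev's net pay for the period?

HSA contribution: $213.95
457(b) deferral: $7,478.54 × 0.053 = $396.36
Pre-tax total = $213.95 + $396.36 = $610.31
Taxable wages = $7,478.54 − $610.31 = $6,868.23
State withholding: $6,868.23 × 0.026 = $178.57
City income tax: $6,868.23 × 0.0243 = $166.90
Social Security tax: $7,478.54 × 0.0579 = $433.01
Charitable contribution: $255.16
Total deductions = $213.95 + $396.36 + $178.57 + $166.90 + $433.01 + $255.16 = $1,643.95
Net pay = $7,478.54 − $1,643.95 = $5,834.59

$5,834.59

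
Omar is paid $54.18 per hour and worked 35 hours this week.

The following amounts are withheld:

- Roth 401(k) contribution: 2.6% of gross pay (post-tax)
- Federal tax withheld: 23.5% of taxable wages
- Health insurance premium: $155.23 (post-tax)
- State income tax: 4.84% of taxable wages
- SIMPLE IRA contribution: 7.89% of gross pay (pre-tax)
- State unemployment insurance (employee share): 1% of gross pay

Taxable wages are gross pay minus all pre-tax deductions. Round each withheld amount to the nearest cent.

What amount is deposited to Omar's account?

$1,028.18

Gross pay: 35 × $54.18 = $1,896.30
SIMPLE IRA contribution: $1,896.30 × 0.0789 = $149.62
Taxable wages = $1,896.30 − $149.62 = $1,746.68
Federal tax withheld: $1,746.68 × 0.235 = $410.47
State income tax: $1,746.68 × 0.0484 = $84.54
State unemployment insurance (employee share): $1,896.30 × 0.01 = $18.96
Health insurance premium: $155.23
Roth 401(k) contribution: $1,896.30 × 0.026 = $49.30
Total deductions = $149.62 + $410.47 + $84.54 + $18.96 + $155.23 + $49.30 = $868.12
Net pay = $1,896.30 − $868.12 = $1,028.18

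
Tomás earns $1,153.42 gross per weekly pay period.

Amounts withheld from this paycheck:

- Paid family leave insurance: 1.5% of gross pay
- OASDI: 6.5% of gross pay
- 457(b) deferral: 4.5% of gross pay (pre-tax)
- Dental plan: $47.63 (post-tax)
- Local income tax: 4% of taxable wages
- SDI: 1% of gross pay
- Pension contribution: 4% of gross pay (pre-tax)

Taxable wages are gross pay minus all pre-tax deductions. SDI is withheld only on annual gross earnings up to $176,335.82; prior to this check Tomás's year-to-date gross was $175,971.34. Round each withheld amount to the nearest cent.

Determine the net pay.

$869.62

457(b) deferral: $1,153.42 × 0.045 = $51.90
Pension contribution: $1,153.42 × 0.04 = $46.14
Pre-tax total = $51.90 + $46.14 = $98.04
Taxable wages = $1,153.42 − $98.04 = $1,055.38
Local income tax: $1,055.38 × 0.04 = $42.22
Paid family leave insurance: $1,153.42 × 0.015 = $17.30
OASDI: $1,153.42 × 0.065 = $74.97
SDI: only $176,335.82 − $175,971.34 = $364.48 of this check is subject → $364.48 × 0.01 = $3.64
Dental plan: $47.63
Total deductions = $51.90 + $46.14 + $42.22 + $17.30 + $74.97 + $3.64 + $47.63 = $283.80
Net pay = $1,153.42 − $283.80 = $869.62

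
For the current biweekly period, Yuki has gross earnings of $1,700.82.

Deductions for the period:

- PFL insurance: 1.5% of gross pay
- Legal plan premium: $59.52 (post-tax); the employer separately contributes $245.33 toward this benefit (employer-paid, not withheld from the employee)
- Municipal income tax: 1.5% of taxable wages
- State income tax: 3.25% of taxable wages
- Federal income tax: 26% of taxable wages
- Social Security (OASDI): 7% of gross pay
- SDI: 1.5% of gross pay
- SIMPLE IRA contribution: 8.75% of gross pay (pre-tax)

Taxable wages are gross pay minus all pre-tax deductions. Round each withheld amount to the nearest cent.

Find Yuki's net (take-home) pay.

$845.16

SIMPLE IRA contribution: $1,700.82 × 0.0875 = $148.82
Taxable wages = $1,700.82 − $148.82 = $1,552.00
Municipal income tax: $1,552.00 × 0.015 = $23.28
State income tax: $1,552.00 × 0.0325 = $50.44
Federal income tax: $1,552.00 × 0.26 = $403.52
SDI: $1,700.82 × 0.015 = $25.51
PFL insurance: $1,700.82 × 0.015 = $25.51
Social Security (OASDI): $1,700.82 × 0.07 = $119.06
Legal plan premium: $59.52
(Employer's $245.33 toward legal plan premium is not withheld from the employee.)
Total deductions = $148.82 + $23.28 + $50.44 + $403.52 + $25.51 + $25.51 + $119.06 + $59.52 = $855.66
Net pay = $1,700.82 − $855.66 = $845.16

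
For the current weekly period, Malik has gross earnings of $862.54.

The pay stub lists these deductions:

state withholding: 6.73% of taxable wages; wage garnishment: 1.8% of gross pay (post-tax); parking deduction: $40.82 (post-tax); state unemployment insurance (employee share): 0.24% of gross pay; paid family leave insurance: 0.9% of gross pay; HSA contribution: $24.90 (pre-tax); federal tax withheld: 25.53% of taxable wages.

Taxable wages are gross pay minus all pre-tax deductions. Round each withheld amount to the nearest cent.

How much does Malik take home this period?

$501.24

HSA contribution: $24.90
Taxable wages = $862.54 − $24.90 = $837.64
Federal tax withheld: $837.64 × 0.2553 = $213.85
State withholding: $837.64 × 0.0673 = $56.37
Paid family leave insurance: $862.54 × 0.009 = $7.76
State unemployment insurance (employee share): $862.54 × 0.0024 = $2.07
Wage garnishment: $862.54 × 0.018 = $15.53
Parking deduction: $40.82
Total deductions = $24.90 + $213.85 + $56.37 + $7.76 + $2.07 + $15.53 + $40.82 = $361.30
Net pay = $862.54 − $361.30 = $501.24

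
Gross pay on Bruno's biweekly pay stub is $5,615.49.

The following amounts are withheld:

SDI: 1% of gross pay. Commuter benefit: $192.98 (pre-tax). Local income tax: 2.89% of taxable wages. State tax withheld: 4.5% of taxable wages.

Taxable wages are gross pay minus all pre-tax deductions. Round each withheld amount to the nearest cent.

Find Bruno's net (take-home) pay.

$4,965.64

Commuter benefit: $192.98
Taxable wages = $5,615.49 − $192.98 = $5,422.51
Local income tax: $5,422.51 × 0.0289 = $156.71
State tax withheld: $5,422.51 × 0.045 = $244.01
SDI: $5,615.49 × 0.01 = $56.15
Total deductions = $192.98 + $156.71 + $244.01 + $56.15 = $649.85
Net pay = $5,615.49 − $649.85 = $4,965.64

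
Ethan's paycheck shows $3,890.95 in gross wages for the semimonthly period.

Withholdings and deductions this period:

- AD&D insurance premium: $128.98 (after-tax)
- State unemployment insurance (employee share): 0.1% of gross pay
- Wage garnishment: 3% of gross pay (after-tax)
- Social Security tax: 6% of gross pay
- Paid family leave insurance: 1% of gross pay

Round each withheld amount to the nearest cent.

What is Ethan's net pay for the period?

$3,368.98

Paid family leave insurance: $3,890.95 × 0.01 = $38.91
State unemployment insurance (employee share): $3,890.95 × 0.001 = $3.89
Social Security tax: $3,890.95 × 0.06 = $233.46
Wage garnishment: $3,890.95 × 0.03 = $116.73
AD&D insurance premium: $128.98
Total deductions = $38.91 + $3.89 + $233.46 + $116.73 + $128.98 = $521.97
Net pay = $3,890.95 − $521.97 = $3,368.98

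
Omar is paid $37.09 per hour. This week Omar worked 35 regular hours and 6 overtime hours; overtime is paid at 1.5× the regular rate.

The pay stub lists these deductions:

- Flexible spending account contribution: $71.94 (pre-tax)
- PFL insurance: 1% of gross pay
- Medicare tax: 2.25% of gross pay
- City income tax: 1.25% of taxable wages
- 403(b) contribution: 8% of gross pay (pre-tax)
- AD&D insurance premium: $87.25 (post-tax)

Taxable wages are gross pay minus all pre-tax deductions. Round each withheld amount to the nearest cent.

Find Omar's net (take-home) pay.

$1,271.30

Regular pay: 35 × $37.09 = $1,298.15
Overtime pay: 6 × $37.09 × 1.5 = $333.81
Gross pay = $1,298.15 + $333.81 = $1,631.96
403(b) contribution: $1,631.96 × 0.08 = $130.56
Flexible spending account contribution: $71.94
Pre-tax total = $130.56 + $71.94 = $202.50
Taxable wages = $1,631.96 − $202.50 = $1,429.46
City income tax: $1,429.46 × 0.0125 = $17.87
PFL insurance: $1,631.96 × 0.01 = $16.32
Medicare tax: $1,631.96 × 0.0225 = $36.72
AD&D insurance premium: $87.25
Total deductions = $130.56 + $71.94 + $17.87 + $16.32 + $36.72 + $87.25 = $360.66
Net pay = $1,631.96 − $360.66 = $1,271.30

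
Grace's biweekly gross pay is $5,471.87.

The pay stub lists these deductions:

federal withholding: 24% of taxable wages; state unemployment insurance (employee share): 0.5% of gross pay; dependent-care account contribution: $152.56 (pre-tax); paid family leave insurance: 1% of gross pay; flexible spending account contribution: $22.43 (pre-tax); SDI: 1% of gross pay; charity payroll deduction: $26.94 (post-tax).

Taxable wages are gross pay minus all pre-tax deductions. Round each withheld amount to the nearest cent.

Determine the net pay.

$3,861.89

Dependent-care account contribution: $152.56
Flexible spending account contribution: $22.43
Pre-tax total = $152.56 + $22.43 = $174.99
Taxable wages = $5,471.87 − $174.99 = $5,296.88
Federal withholding: $5,296.88 × 0.24 = $1,271.25
State unemployment insurance (employee share): $5,471.87 × 0.005 = $27.36
Paid family leave insurance: $5,471.87 × 0.01 = $54.72
SDI: $5,471.87 × 0.01 = $54.72
Charity payroll deduction: $26.94
Total deductions = $152.56 + $22.43 + $1,271.25 + $27.36 + $54.72 + $54.72 + $26.94 = $1,609.98
Net pay = $5,471.87 − $1,609.98 = $3,861.89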